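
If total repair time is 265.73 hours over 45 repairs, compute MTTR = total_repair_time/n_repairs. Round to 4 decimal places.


total_repair_time = 265.73
n_repairs = 45
MTTR = 265.73 / 45
MTTR = 5.9051

5.9051


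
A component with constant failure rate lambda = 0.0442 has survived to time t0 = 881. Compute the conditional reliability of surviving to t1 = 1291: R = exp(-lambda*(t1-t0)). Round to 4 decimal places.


lambda = 0.0442
t0 = 881, t1 = 1291
t1 - t0 = 410
lambda * (t1-t0) = 0.0442 * 410 = 18.122
R = exp(-18.122)
R = 0.0

0.0


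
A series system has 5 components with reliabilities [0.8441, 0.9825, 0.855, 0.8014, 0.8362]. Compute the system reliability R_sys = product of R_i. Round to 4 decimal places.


Components: [0.8441, 0.9825, 0.855, 0.8014, 0.8362]
After component 1 (R=0.8441): product = 0.8441
After component 2 (R=0.9825): product = 0.8293
After component 3 (R=0.855): product = 0.7091
After component 4 (R=0.8014): product = 0.5683
After component 5 (R=0.8362): product = 0.4752
R_sys = 0.4752

0.4752


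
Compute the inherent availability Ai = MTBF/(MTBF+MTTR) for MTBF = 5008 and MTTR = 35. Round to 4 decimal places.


MTBF = 5008
MTTR = 35
MTBF + MTTR = 5043
Ai = 5008 / 5043
Ai = 0.9931

0.9931


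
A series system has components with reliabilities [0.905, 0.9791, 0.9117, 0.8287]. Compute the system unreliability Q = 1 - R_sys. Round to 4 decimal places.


Components: [0.905, 0.9791, 0.9117, 0.8287]
After component 1: product = 0.905
After component 2: product = 0.8861
After component 3: product = 0.8078
After component 4: product = 0.6695
R_sys = 0.6695
Q = 1 - 0.6695 = 0.3305

0.3305


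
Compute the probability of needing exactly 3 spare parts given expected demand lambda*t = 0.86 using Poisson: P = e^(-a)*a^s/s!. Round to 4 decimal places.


a = 0.86, s = 3
e^(-a) = e^(-0.86) = 0.4232
a^s = 0.86^3 = 0.6361
s! = 6
P = 0.4232 * 0.6361 / 6
P = 0.0449

0.0449


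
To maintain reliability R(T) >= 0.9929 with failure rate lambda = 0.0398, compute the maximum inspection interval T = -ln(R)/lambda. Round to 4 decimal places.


R_target = 0.9929
lambda = 0.0398
-ln(0.9929) = 0.0071
T = 0.0071 / 0.0398
T = 0.179

0.179


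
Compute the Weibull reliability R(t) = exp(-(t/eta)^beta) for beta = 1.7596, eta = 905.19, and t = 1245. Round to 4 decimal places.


beta = 1.7596, eta = 905.19, t = 1245
t/eta = 1245 / 905.19 = 1.3754
(t/eta)^beta = 1.3754^1.7596 = 1.7522
R(t) = exp(-1.7522)
R(t) = 0.1734

0.1734


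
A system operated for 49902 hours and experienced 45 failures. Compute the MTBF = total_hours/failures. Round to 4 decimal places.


total_hours = 49902
failures = 45
MTBF = 49902 / 45
MTBF = 1108.9333

1108.9333


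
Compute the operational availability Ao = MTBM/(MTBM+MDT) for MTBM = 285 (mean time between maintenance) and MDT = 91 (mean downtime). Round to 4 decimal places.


MTBM = 285
MDT = 91
MTBM + MDT = 376
Ao = 285 / 376
Ao = 0.758

0.758


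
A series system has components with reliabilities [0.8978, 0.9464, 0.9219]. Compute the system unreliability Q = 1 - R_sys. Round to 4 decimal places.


Components: [0.8978, 0.9464, 0.9219]
After component 1: product = 0.8978
After component 2: product = 0.8497
After component 3: product = 0.7833
R_sys = 0.7833
Q = 1 - 0.7833 = 0.2167

0.2167


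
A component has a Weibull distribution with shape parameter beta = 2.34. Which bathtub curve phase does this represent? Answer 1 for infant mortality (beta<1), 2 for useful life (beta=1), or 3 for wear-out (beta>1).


beta = 2.34
Compare beta to 1:
beta < 1 => infant mortality (phase 1)
beta = 1 => useful life (phase 2)
beta > 1 => wear-out (phase 3)
Since beta = 2.34, this is wear-out (increasing failure rate)
Phase = 3

3


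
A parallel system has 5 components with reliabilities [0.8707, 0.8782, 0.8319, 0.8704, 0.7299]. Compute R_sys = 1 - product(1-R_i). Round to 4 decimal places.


Components: [0.8707, 0.8782, 0.8319, 0.8704, 0.7299]
(1 - 0.8707) = 0.1293, running product = 0.1293
(1 - 0.8782) = 0.1218, running product = 0.0157
(1 - 0.8319) = 0.1681, running product = 0.0026
(1 - 0.8704) = 0.1296, running product = 0.0003
(1 - 0.7299) = 0.2701, running product = 0.0001
Product of (1-R_i) = 0.0001
R_sys = 1 - 0.0001 = 0.9999

0.9999


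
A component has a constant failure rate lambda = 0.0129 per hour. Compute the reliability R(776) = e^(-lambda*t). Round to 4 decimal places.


lambda = 0.0129
t = 776
lambda * t = 10.0104
R(t) = e^(-10.0104)
R(t) = 0.0

0.0


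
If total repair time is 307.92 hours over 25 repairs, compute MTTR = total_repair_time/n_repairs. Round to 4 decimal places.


total_repair_time = 307.92
n_repairs = 25
MTTR = 307.92 / 25
MTTR = 12.3168

12.3168


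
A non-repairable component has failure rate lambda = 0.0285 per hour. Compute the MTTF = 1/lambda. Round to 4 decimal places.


lambda = 0.0285
MTTF = 1 / 0.0285
MTTF = 35.0877

35.0877


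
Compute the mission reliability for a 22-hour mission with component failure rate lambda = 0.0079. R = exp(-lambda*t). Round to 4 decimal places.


lambda = 0.0079
mission_time = 22
lambda * t = 0.0079 * 22 = 0.1738
R = exp(-0.1738)
R = 0.8405

0.8405


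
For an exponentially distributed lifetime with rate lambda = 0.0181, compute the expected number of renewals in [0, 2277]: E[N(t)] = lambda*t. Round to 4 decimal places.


lambda = 0.0181
t = 2277
E[N(t)] = lambda * t
E[N(t)] = 0.0181 * 2277
E[N(t)] = 41.2137

41.2137


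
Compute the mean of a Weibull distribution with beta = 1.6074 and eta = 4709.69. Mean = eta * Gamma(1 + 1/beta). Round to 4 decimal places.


beta = 1.6074, eta = 4709.69
1/beta = 0.6221
1 + 1/beta = 1.6221
Gamma(1.6221) = 0.8962
Mean = 4709.69 * 0.8962
Mean = 4220.8125

4220.8125


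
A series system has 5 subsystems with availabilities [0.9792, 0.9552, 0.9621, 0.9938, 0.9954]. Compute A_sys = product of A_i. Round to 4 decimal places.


Subsystems: [0.9792, 0.9552, 0.9621, 0.9938, 0.9954]
After subsystem 1 (A=0.9792): product = 0.9792
After subsystem 2 (A=0.9552): product = 0.9353
After subsystem 3 (A=0.9621): product = 0.8999
After subsystem 4 (A=0.9938): product = 0.8943
After subsystem 5 (A=0.9954): product = 0.8902
A_sys = 0.8902

0.8902


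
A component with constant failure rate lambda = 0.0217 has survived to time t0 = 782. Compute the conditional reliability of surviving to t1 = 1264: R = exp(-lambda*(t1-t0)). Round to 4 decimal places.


lambda = 0.0217
t0 = 782, t1 = 1264
t1 - t0 = 482
lambda * (t1-t0) = 0.0217 * 482 = 10.4594
R = exp(-10.4594)
R = 0.0

0.0


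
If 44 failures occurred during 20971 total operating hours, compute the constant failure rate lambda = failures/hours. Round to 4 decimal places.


failures = 44
total_hours = 20971
lambda = 44 / 20971
lambda = 0.0021

0.0021


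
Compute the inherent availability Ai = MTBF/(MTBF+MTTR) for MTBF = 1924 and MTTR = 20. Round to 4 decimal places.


MTBF = 1924
MTTR = 20
MTBF + MTTR = 1944
Ai = 1924 / 1944
Ai = 0.9897

0.9897


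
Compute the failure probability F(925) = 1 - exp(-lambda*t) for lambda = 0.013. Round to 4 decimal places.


lambda = 0.013, t = 925
lambda * t = 12.025
exp(-12.025) = 0.0
F(t) = 1 - 0.0
F(t) = 1.0

1.0


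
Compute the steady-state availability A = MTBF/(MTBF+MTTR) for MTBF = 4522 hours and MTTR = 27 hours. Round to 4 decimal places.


MTBF = 4522
MTTR = 27
MTBF + MTTR = 4549
A = 4522 / 4549
A = 0.9941

0.9941


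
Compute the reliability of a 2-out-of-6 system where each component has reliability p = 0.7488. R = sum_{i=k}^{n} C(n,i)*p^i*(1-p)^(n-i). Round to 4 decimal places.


k = 2, n = 6, p = 0.7488
i=2: C(6,2)=15 * 0.7488^2 * 0.2512^4 = 0.0335
i=3: C(6,3)=20 * 0.7488^3 * 0.2512^3 = 0.1331
i=4: C(6,4)=15 * 0.7488^4 * 0.2512^2 = 0.2976
i=5: C(6,5)=6 * 0.7488^5 * 0.2512^1 = 0.3548
i=6: C(6,6)=1 * 0.7488^6 * 0.2512^0 = 0.1763
R = sum of terms = 0.9953

0.9953


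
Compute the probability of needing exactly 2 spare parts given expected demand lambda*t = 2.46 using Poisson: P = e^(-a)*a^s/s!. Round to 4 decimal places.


a = 2.46, s = 2
e^(-a) = e^(-2.46) = 0.0854
a^s = 2.46^2 = 6.0516
s! = 2
P = 0.0854 * 6.0516 / 2
P = 0.2585

0.2585


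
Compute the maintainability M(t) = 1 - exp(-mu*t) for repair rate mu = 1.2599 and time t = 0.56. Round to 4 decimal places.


mu = 1.2599, t = 0.56
mu * t = 1.2599 * 0.56 = 0.7055
exp(-0.7055) = 0.4938
M(t) = 1 - 0.4938
M(t) = 0.5062

0.5062


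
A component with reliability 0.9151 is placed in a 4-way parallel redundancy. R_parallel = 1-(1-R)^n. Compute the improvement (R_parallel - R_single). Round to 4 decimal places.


R_single = 0.9151, n = 4
1 - R_single = 0.0849
(1 - R_single)^n = 0.0849^4 = 0.0001
R_parallel = 1 - 0.0001 = 0.9999
Improvement = 0.9999 - 0.9151
Improvement = 0.0848

0.0848


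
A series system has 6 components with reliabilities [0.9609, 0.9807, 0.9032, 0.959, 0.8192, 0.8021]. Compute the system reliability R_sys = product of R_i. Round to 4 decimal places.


Components: [0.9609, 0.9807, 0.9032, 0.959, 0.8192, 0.8021]
After component 1 (R=0.9609): product = 0.9609
After component 2 (R=0.9807): product = 0.9424
After component 3 (R=0.9032): product = 0.8511
After component 4 (R=0.959): product = 0.8162
After component 5 (R=0.8192): product = 0.6687
After component 6 (R=0.8021): product = 0.5363
R_sys = 0.5363

0.5363


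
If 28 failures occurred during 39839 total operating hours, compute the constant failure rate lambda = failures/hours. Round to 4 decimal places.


failures = 28
total_hours = 39839
lambda = 28 / 39839
lambda = 0.0007

0.0007


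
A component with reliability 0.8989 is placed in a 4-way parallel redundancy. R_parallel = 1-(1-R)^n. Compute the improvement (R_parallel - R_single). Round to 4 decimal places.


R_single = 0.8989, n = 4
1 - R_single = 0.1011
(1 - R_single)^n = 0.1011^4 = 0.0001
R_parallel = 1 - 0.0001 = 0.9999
Improvement = 0.9999 - 0.8989
Improvement = 0.101

0.101


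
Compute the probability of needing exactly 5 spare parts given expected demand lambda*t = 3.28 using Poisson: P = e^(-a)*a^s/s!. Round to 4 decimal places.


a = 3.28, s = 5
e^(-a) = e^(-3.28) = 0.0376
a^s = 3.28^5 = 379.6376
s! = 120
P = 0.0376 * 379.6376 / 120
P = 0.119

0.119


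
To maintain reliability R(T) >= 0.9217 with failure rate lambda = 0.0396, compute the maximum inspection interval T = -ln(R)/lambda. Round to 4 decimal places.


R_target = 0.9217
lambda = 0.0396
-ln(0.9217) = 0.0815
T = 0.0815 / 0.0396
T = 2.059

2.059


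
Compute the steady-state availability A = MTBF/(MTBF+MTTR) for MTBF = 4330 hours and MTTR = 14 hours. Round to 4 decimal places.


MTBF = 4330
MTTR = 14
MTBF + MTTR = 4344
A = 4330 / 4344
A = 0.9968

0.9968


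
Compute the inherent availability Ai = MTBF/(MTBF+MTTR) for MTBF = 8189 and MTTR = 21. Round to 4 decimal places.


MTBF = 8189
MTTR = 21
MTBF + MTTR = 8210
Ai = 8189 / 8210
Ai = 0.9974

0.9974


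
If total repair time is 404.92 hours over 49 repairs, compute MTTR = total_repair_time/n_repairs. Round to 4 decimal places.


total_repair_time = 404.92
n_repairs = 49
MTTR = 404.92 / 49
MTTR = 8.2637

8.2637


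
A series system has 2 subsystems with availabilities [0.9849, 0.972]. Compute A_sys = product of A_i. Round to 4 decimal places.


Subsystems: [0.9849, 0.972]
After subsystem 1 (A=0.9849): product = 0.9849
After subsystem 2 (A=0.972): product = 0.9573
A_sys = 0.9573

0.9573


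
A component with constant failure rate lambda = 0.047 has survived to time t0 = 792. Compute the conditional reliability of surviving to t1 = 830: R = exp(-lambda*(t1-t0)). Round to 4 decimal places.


lambda = 0.047
t0 = 792, t1 = 830
t1 - t0 = 38
lambda * (t1-t0) = 0.047 * 38 = 1.786
R = exp(-1.786)
R = 0.1676

0.1676


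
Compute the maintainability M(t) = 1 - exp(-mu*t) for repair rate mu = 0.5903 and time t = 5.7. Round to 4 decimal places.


mu = 0.5903, t = 5.7
mu * t = 0.5903 * 5.7 = 3.3647
exp(-3.3647) = 0.0346
M(t) = 1 - 0.0346
M(t) = 0.9654

0.9654


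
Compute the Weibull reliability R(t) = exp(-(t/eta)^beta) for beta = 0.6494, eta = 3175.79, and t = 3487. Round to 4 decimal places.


beta = 0.6494, eta = 3175.79, t = 3487
t/eta = 3487 / 3175.79 = 1.098
(t/eta)^beta = 1.098^0.6494 = 1.0626
R(t) = exp(-1.0626)
R(t) = 0.3456

0.3456


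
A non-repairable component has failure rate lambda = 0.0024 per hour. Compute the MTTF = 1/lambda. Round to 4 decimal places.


lambda = 0.0024
MTTF = 1 / 0.0024
MTTF = 416.6667

416.6667


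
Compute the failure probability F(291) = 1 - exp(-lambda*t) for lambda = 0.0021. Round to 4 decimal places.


lambda = 0.0021, t = 291
lambda * t = 0.6111
exp(-0.6111) = 0.5428
F(t) = 1 - 0.5428
F(t) = 0.4572

0.4572


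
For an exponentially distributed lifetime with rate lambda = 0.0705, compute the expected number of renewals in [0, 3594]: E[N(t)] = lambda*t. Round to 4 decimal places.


lambda = 0.0705
t = 3594
E[N(t)] = lambda * t
E[N(t)] = 0.0705 * 3594
E[N(t)] = 253.377

253.377


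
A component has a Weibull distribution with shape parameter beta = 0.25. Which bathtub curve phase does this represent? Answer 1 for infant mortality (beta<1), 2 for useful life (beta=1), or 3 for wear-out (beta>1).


beta = 0.25
Compare beta to 1:
beta < 1 => infant mortality (phase 1)
beta = 1 => useful life (phase 2)
beta > 1 => wear-out (phase 3)
Since beta = 0.25, this is infant mortality (decreasing failure rate)
Phase = 1

1


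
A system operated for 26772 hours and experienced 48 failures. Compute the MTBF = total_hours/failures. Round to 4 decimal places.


total_hours = 26772
failures = 48
MTBF = 26772 / 48
MTBF = 557.75

557.75


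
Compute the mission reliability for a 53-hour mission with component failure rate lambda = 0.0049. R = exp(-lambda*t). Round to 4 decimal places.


lambda = 0.0049
mission_time = 53
lambda * t = 0.0049 * 53 = 0.2597
R = exp(-0.2597)
R = 0.7713

0.7713


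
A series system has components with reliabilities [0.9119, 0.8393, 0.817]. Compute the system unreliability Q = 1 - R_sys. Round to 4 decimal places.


Components: [0.9119, 0.8393, 0.817]
After component 1: product = 0.9119
After component 2: product = 0.7654
After component 3: product = 0.6253
R_sys = 0.6253
Q = 1 - 0.6253 = 0.3747

0.3747


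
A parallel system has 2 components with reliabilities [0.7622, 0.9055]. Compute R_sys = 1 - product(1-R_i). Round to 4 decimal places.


Components: [0.7622, 0.9055]
(1 - 0.7622) = 0.2378, running product = 0.2378
(1 - 0.9055) = 0.0945, running product = 0.0225
Product of (1-R_i) = 0.0225
R_sys = 1 - 0.0225 = 0.9775

0.9775


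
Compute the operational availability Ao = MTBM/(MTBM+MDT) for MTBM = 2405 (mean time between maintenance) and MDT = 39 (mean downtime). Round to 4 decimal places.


MTBM = 2405
MDT = 39
MTBM + MDT = 2444
Ao = 2405 / 2444
Ao = 0.984

0.984


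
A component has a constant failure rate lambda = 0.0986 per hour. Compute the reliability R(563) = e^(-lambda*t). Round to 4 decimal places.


lambda = 0.0986
t = 563
lambda * t = 55.5118
R(t) = e^(-55.5118)
R(t) = 0.0

0.0


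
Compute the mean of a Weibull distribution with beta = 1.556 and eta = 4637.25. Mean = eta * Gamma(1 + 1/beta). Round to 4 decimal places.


beta = 1.556, eta = 4637.25
1/beta = 0.6427
1 + 1/beta = 1.6427
Gamma(1.6427) = 0.899
Mean = 4637.25 * 0.899
Mean = 4169.0212

4169.0212


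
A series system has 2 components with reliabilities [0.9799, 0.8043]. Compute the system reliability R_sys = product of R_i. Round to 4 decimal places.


Components: [0.9799, 0.8043]
After component 1 (R=0.9799): product = 0.9799
After component 2 (R=0.8043): product = 0.7881
R_sys = 0.7881

0.7881


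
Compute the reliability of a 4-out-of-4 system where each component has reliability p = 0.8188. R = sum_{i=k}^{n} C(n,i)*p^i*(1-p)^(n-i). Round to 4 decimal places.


k = 4, n = 4, p = 0.8188
i=4: C(4,4)=1 * 0.8188^4 * 0.1812^0 = 0.4495
R = sum of terms = 0.4495

0.4495


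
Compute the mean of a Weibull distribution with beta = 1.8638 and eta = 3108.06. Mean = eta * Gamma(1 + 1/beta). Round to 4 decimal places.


beta = 1.8638, eta = 3108.06
1/beta = 0.5365
1 + 1/beta = 1.5365
Gamma(1.5365) = 0.888
Mean = 3108.06 * 0.888
Mean = 2759.8247

2759.8247


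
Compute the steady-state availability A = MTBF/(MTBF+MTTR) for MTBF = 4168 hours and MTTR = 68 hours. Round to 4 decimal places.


MTBF = 4168
MTTR = 68
MTBF + MTTR = 4236
A = 4168 / 4236
A = 0.9839

0.9839


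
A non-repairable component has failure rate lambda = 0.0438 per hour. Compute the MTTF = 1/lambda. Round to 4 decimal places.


lambda = 0.0438
MTTF = 1 / 0.0438
MTTF = 22.8311

22.8311


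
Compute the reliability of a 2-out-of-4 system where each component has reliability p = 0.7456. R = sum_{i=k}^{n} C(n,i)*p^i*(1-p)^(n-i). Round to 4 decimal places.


k = 2, n = 4, p = 0.7456
i=2: C(4,2)=6 * 0.7456^2 * 0.2544^2 = 0.2159
i=3: C(4,3)=4 * 0.7456^3 * 0.2544^1 = 0.4218
i=4: C(4,4)=1 * 0.7456^4 * 0.2544^0 = 0.309
R = sum of terms = 0.9467

0.9467


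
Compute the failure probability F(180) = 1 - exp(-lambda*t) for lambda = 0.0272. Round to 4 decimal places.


lambda = 0.0272, t = 180
lambda * t = 4.896
exp(-4.896) = 0.0075
F(t) = 1 - 0.0075
F(t) = 0.9925

0.9925


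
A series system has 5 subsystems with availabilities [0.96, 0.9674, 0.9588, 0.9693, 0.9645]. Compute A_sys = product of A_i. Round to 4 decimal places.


Subsystems: [0.96, 0.9674, 0.9588, 0.9693, 0.9645]
After subsystem 1 (A=0.96): product = 0.96
After subsystem 2 (A=0.9674): product = 0.9287
After subsystem 3 (A=0.9588): product = 0.8904
After subsystem 4 (A=0.9693): product = 0.8631
After subsystem 5 (A=0.9645): product = 0.8325
A_sys = 0.8325

0.8325


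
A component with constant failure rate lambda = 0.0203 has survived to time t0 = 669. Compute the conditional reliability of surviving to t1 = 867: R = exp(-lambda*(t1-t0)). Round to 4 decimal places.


lambda = 0.0203
t0 = 669, t1 = 867
t1 - t0 = 198
lambda * (t1-t0) = 0.0203 * 198 = 4.0194
R = exp(-4.0194)
R = 0.018

0.018


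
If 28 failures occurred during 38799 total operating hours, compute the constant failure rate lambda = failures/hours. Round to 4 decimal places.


failures = 28
total_hours = 38799
lambda = 28 / 38799
lambda = 0.0007

0.0007


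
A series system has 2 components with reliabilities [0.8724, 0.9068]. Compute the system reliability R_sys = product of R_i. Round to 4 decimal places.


Components: [0.8724, 0.9068]
After component 1 (R=0.8724): product = 0.8724
After component 2 (R=0.9068): product = 0.7911
R_sys = 0.7911

0.7911


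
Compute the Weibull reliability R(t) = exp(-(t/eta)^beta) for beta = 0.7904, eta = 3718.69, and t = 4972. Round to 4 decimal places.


beta = 0.7904, eta = 3718.69, t = 4972
t/eta = 4972 / 3718.69 = 1.337
(t/eta)^beta = 1.337^0.7904 = 1.2581
R(t) = exp(-1.2581)
R(t) = 0.2842

0.2842


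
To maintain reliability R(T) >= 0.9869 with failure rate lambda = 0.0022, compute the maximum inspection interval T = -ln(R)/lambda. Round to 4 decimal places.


R_target = 0.9869
lambda = 0.0022
-ln(0.9869) = 0.0132
T = 0.0132 / 0.0022
T = 5.9939

5.9939


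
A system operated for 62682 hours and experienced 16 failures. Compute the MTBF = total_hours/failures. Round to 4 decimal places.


total_hours = 62682
failures = 16
MTBF = 62682 / 16
MTBF = 3917.625

3917.625


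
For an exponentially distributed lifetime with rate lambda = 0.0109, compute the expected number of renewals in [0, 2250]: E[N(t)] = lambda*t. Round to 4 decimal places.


lambda = 0.0109
t = 2250
E[N(t)] = lambda * t
E[N(t)] = 0.0109 * 2250
E[N(t)] = 24.525

24.525


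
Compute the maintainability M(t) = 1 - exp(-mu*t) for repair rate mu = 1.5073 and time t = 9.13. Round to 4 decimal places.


mu = 1.5073, t = 9.13
mu * t = 1.5073 * 9.13 = 13.7616
exp(-13.7616) = 0.0
M(t) = 1 - 0.0
M(t) = 1.0

1.0


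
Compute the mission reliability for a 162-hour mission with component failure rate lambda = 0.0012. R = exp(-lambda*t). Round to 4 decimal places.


lambda = 0.0012
mission_time = 162
lambda * t = 0.0012 * 162 = 0.1944
R = exp(-0.1944)
R = 0.8233

0.8233


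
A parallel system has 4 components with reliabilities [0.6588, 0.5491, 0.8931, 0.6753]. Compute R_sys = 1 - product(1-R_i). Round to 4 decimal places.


Components: [0.6588, 0.5491, 0.8931, 0.6753]
(1 - 0.6588) = 0.3412, running product = 0.3412
(1 - 0.5491) = 0.4509, running product = 0.1538
(1 - 0.8931) = 0.1069, running product = 0.0164
(1 - 0.6753) = 0.3247, running product = 0.0053
Product of (1-R_i) = 0.0053
R_sys = 1 - 0.0053 = 0.9947

0.9947


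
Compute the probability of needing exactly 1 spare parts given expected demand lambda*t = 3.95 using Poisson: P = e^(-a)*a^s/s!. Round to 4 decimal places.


a = 3.95, s = 1
e^(-a) = e^(-3.95) = 0.0193
a^s = 3.95^1 = 3.95
s! = 1
P = 0.0193 * 3.95 / 1
P = 0.0761

0.0761


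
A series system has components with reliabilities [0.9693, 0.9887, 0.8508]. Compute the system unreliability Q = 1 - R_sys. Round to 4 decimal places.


Components: [0.9693, 0.9887, 0.8508]
After component 1: product = 0.9693
After component 2: product = 0.9583
After component 3: product = 0.8154
R_sys = 0.8154
Q = 1 - 0.8154 = 0.1846

0.1846


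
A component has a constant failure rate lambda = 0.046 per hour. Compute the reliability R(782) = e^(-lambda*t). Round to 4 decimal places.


lambda = 0.046
t = 782
lambda * t = 35.972
R(t) = e^(-35.972)
R(t) = 0.0

0.0


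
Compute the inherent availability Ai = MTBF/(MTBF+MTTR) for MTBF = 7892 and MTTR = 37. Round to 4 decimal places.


MTBF = 7892
MTTR = 37
MTBF + MTTR = 7929
Ai = 7892 / 7929
Ai = 0.9953

0.9953


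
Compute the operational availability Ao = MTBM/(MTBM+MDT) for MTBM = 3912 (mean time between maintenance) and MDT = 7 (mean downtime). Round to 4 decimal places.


MTBM = 3912
MDT = 7
MTBM + MDT = 3919
Ao = 3912 / 3919
Ao = 0.9982

0.9982


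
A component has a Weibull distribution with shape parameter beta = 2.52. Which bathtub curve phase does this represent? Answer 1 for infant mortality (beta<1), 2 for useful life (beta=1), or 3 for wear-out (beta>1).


beta = 2.52
Compare beta to 1:
beta < 1 => infant mortality (phase 1)
beta = 1 => useful life (phase 2)
beta > 1 => wear-out (phase 3)
Since beta = 2.52, this is wear-out (increasing failure rate)
Phase = 3

3


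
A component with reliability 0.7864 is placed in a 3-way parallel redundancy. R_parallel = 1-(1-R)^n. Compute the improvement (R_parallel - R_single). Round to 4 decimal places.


R_single = 0.7864, n = 3
1 - R_single = 0.2136
(1 - R_single)^n = 0.2136^3 = 0.0097
R_parallel = 1 - 0.0097 = 0.9903
Improvement = 0.9903 - 0.7864
Improvement = 0.2039

0.2039


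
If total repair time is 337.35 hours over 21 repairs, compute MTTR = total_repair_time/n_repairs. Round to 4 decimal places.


total_repair_time = 337.35
n_repairs = 21
MTTR = 337.35 / 21
MTTR = 16.0643

16.0643


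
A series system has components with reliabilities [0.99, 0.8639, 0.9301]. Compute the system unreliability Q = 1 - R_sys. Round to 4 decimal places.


Components: [0.99, 0.8639, 0.9301]
After component 1: product = 0.99
After component 2: product = 0.8553
After component 3: product = 0.7955
R_sys = 0.7955
Q = 1 - 0.7955 = 0.2045

0.2045


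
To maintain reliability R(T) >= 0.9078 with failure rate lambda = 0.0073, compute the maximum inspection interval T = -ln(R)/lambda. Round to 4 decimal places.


R_target = 0.9078
lambda = 0.0073
-ln(0.9078) = 0.0967
T = 0.0967 / 0.0073
T = 13.2508

13.2508


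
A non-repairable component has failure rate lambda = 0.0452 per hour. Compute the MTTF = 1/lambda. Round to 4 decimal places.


lambda = 0.0452
MTTF = 1 / 0.0452
MTTF = 22.1239

22.1239


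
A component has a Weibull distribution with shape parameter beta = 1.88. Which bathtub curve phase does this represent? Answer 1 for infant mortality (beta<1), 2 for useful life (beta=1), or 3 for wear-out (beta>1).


beta = 1.88
Compare beta to 1:
beta < 1 => infant mortality (phase 1)
beta = 1 => useful life (phase 2)
beta > 1 => wear-out (phase 3)
Since beta = 1.88, this is wear-out (increasing failure rate)
Phase = 3

3


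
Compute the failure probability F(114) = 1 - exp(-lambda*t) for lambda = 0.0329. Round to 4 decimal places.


lambda = 0.0329, t = 114
lambda * t = 3.7506
exp(-3.7506) = 0.0235
F(t) = 1 - 0.0235
F(t) = 0.9765

0.9765


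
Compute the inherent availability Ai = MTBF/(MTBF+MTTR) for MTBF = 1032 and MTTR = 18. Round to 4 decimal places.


MTBF = 1032
MTTR = 18
MTBF + MTTR = 1050
Ai = 1032 / 1050
Ai = 0.9829

0.9829


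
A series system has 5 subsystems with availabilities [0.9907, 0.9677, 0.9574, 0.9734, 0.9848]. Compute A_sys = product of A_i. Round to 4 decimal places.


Subsystems: [0.9907, 0.9677, 0.9574, 0.9734, 0.9848]
After subsystem 1 (A=0.9907): product = 0.9907
After subsystem 2 (A=0.9677): product = 0.9587
After subsystem 3 (A=0.9574): product = 0.9179
After subsystem 4 (A=0.9734): product = 0.8934
After subsystem 5 (A=0.9848): product = 0.8799
A_sys = 0.8799

0.8799


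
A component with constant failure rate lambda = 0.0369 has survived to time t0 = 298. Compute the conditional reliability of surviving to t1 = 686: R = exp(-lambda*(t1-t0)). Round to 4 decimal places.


lambda = 0.0369
t0 = 298, t1 = 686
t1 - t0 = 388
lambda * (t1-t0) = 0.0369 * 388 = 14.3172
R = exp(-14.3172)
R = 0.0

0.0


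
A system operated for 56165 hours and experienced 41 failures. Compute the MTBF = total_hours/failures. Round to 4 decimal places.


total_hours = 56165
failures = 41
MTBF = 56165 / 41
MTBF = 1369.878

1369.878


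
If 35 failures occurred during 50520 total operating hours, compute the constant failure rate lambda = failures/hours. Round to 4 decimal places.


failures = 35
total_hours = 50520
lambda = 35 / 50520
lambda = 0.0007

0.0007


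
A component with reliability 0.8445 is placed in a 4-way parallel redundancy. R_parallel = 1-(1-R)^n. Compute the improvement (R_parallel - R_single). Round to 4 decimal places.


R_single = 0.8445, n = 4
1 - R_single = 0.1555
(1 - R_single)^n = 0.1555^4 = 0.0006
R_parallel = 1 - 0.0006 = 0.9994
Improvement = 0.9994 - 0.8445
Improvement = 0.1549

0.1549


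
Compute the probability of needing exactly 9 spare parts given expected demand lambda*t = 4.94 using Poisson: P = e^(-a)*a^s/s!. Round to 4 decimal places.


a = 4.94, s = 9
e^(-a) = e^(-4.94) = 0.0072
a^s = 4.94^9 = 1752034.0423
s! = 362880
P = 0.0072 * 1752034.0423 / 362880
P = 0.0345

0.0345


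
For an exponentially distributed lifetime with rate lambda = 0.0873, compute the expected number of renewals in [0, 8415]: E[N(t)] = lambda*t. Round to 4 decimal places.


lambda = 0.0873
t = 8415
E[N(t)] = lambda * t
E[N(t)] = 0.0873 * 8415
E[N(t)] = 734.6295

734.6295


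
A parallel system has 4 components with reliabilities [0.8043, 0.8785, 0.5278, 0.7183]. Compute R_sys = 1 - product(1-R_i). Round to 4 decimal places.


Components: [0.8043, 0.8785, 0.5278, 0.7183]
(1 - 0.8043) = 0.1957, running product = 0.1957
(1 - 0.8785) = 0.1215, running product = 0.0238
(1 - 0.5278) = 0.4722, running product = 0.0112
(1 - 0.7183) = 0.2817, running product = 0.0032
Product of (1-R_i) = 0.0032
R_sys = 1 - 0.0032 = 0.9968

0.9968


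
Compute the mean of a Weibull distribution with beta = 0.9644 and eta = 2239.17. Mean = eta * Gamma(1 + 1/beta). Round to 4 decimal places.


beta = 0.9644, eta = 2239.17
1/beta = 1.0369
1 + 1/beta = 2.0369
Gamma(2.0369) = 1.0162
Mean = 2239.17 * 1.0162
Mean = 2275.3822

2275.3822


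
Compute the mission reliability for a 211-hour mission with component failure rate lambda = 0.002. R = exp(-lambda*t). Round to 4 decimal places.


lambda = 0.002
mission_time = 211
lambda * t = 0.002 * 211 = 0.422
R = exp(-0.422)
R = 0.6557

0.6557


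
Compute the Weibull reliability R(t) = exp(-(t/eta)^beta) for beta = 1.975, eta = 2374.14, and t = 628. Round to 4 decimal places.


beta = 1.975, eta = 2374.14, t = 628
t/eta = 628 / 2374.14 = 0.2645
(t/eta)^beta = 0.2645^1.975 = 0.0723
R(t) = exp(-0.0723)
R(t) = 0.9302

0.9302


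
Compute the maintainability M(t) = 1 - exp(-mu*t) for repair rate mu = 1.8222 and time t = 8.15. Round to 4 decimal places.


mu = 1.8222, t = 8.15
mu * t = 1.8222 * 8.15 = 14.8509
exp(-14.8509) = 0.0
M(t) = 1 - 0.0
M(t) = 1.0

1.0


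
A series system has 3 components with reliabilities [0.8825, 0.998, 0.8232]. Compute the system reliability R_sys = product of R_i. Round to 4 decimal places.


Components: [0.8825, 0.998, 0.8232]
After component 1 (R=0.8825): product = 0.8825
After component 2 (R=0.998): product = 0.8807
After component 3 (R=0.8232): product = 0.725
R_sys = 0.725

0.725


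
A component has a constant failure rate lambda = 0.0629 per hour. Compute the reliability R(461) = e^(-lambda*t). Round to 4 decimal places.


lambda = 0.0629
t = 461
lambda * t = 28.9969
R(t) = e^(-28.9969)
R(t) = 0.0

0.0


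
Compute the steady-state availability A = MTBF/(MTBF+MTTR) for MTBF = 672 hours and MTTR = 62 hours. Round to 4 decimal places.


MTBF = 672
MTTR = 62
MTBF + MTTR = 734
A = 672 / 734
A = 0.9155

0.9155


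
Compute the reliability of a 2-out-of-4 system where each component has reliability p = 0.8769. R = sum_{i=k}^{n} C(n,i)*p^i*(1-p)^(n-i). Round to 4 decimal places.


k = 2, n = 4, p = 0.8769
i=2: C(4,2)=6 * 0.8769^2 * 0.1231^2 = 0.0699
i=3: C(4,3)=4 * 0.8769^3 * 0.1231^1 = 0.332
i=4: C(4,4)=1 * 0.8769^4 * 0.1231^0 = 0.5913
R = sum of terms = 0.9932

0.9932


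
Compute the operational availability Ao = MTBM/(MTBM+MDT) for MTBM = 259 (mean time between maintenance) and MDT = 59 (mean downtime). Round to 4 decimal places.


MTBM = 259
MDT = 59
MTBM + MDT = 318
Ao = 259 / 318
Ao = 0.8145

0.8145


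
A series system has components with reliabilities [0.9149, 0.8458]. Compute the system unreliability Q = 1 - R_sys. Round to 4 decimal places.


Components: [0.9149, 0.8458]
After component 1: product = 0.9149
After component 2: product = 0.7738
R_sys = 0.7738
Q = 1 - 0.7738 = 0.2262

0.2262


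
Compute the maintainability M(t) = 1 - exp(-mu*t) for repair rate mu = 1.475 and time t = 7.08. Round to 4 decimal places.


mu = 1.475, t = 7.08
mu * t = 1.475 * 7.08 = 10.443
exp(-10.443) = 0.0
M(t) = 1 - 0.0
M(t) = 1.0

1.0


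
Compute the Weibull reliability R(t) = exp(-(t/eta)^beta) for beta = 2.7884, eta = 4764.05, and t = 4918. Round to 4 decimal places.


beta = 2.7884, eta = 4764.05, t = 4918
t/eta = 4918 / 4764.05 = 1.0323
(t/eta)^beta = 1.0323^2.7884 = 1.0927
R(t) = exp(-1.0927)
R(t) = 0.3353

0.3353


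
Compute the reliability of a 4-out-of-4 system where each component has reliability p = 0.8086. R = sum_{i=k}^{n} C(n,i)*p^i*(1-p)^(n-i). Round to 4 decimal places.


k = 4, n = 4, p = 0.8086
i=4: C(4,4)=1 * 0.8086^4 * 0.1914^0 = 0.4275
R = sum of terms = 0.4275

0.4275


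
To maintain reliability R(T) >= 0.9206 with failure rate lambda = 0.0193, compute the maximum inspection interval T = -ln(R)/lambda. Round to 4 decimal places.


R_target = 0.9206
lambda = 0.0193
-ln(0.9206) = 0.0827
T = 0.0827 / 0.0193
T = 4.2865

4.2865


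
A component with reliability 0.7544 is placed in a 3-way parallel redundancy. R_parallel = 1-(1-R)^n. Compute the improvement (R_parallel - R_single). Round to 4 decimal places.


R_single = 0.7544, n = 3
1 - R_single = 0.2456
(1 - R_single)^n = 0.2456^3 = 0.0148
R_parallel = 1 - 0.0148 = 0.9852
Improvement = 0.9852 - 0.7544
Improvement = 0.2308

0.2308


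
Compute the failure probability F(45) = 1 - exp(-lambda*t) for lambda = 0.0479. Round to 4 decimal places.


lambda = 0.0479, t = 45
lambda * t = 2.1555
exp(-2.1555) = 0.1158
F(t) = 1 - 0.1158
F(t) = 0.8842

0.8842


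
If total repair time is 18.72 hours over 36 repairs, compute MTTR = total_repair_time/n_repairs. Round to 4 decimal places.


total_repair_time = 18.72
n_repairs = 36
MTTR = 18.72 / 36
MTTR = 0.52

0.52


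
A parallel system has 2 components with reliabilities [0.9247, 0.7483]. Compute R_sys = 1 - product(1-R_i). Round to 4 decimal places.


Components: [0.9247, 0.7483]
(1 - 0.9247) = 0.0753, running product = 0.0753
(1 - 0.7483) = 0.2517, running product = 0.019
Product of (1-R_i) = 0.019
R_sys = 1 - 0.019 = 0.981

0.981


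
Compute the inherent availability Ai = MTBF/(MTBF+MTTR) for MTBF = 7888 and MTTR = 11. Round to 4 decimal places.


MTBF = 7888
MTTR = 11
MTBF + MTTR = 7899
Ai = 7888 / 7899
Ai = 0.9986

0.9986


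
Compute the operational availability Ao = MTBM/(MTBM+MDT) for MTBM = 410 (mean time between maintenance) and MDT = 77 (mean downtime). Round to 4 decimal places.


MTBM = 410
MDT = 77
MTBM + MDT = 487
Ao = 410 / 487
Ao = 0.8419

0.8419


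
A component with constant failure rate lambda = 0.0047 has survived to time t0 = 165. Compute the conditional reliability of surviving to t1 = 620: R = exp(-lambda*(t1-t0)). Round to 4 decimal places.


lambda = 0.0047
t0 = 165, t1 = 620
t1 - t0 = 455
lambda * (t1-t0) = 0.0047 * 455 = 2.1385
R = exp(-2.1385)
R = 0.1178

0.1178


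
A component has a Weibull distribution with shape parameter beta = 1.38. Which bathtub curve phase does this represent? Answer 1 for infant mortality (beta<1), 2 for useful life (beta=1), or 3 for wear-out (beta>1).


beta = 1.38
Compare beta to 1:
beta < 1 => infant mortality (phase 1)
beta = 1 => useful life (phase 2)
beta > 1 => wear-out (phase 3)
Since beta = 1.38, this is wear-out (increasing failure rate)
Phase = 3

3


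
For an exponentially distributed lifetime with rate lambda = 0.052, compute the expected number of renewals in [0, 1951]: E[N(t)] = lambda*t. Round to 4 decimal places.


lambda = 0.052
t = 1951
E[N(t)] = lambda * t
E[N(t)] = 0.052 * 1951
E[N(t)] = 101.452

101.452


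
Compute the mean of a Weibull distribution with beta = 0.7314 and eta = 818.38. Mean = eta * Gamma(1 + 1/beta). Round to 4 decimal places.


beta = 0.7314, eta = 818.38
1/beta = 1.3672
1 + 1/beta = 2.3672
Gamma(2.3672) = 1.2162
Mean = 818.38 * 1.2162
Mean = 995.3313

995.3313


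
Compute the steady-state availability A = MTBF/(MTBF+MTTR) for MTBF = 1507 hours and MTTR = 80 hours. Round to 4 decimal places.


MTBF = 1507
MTTR = 80
MTBF + MTTR = 1587
A = 1507 / 1587
A = 0.9496

0.9496


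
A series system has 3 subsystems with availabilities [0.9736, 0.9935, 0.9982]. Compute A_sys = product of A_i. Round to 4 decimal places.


Subsystems: [0.9736, 0.9935, 0.9982]
After subsystem 1 (A=0.9736): product = 0.9736
After subsystem 2 (A=0.9935): product = 0.9673
After subsystem 3 (A=0.9982): product = 0.9655
A_sys = 0.9655

0.9655


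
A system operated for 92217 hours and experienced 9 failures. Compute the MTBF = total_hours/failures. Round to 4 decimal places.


total_hours = 92217
failures = 9
MTBF = 92217 / 9
MTBF = 10246.3333

10246.3333


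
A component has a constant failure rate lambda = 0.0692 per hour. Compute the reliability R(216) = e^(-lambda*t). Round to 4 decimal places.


lambda = 0.0692
t = 216
lambda * t = 14.9472
R(t) = e^(-14.9472)
R(t) = 0.0

0.0


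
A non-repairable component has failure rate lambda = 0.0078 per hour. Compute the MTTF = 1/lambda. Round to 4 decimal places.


lambda = 0.0078
MTTF = 1 / 0.0078
MTTF = 128.2051

128.2051


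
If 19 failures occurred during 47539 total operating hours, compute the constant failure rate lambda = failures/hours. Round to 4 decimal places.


failures = 19
total_hours = 47539
lambda = 19 / 47539
lambda = 0.0004

0.0004


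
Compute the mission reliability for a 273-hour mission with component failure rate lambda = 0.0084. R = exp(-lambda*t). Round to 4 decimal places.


lambda = 0.0084
mission_time = 273
lambda * t = 0.0084 * 273 = 2.2932
R = exp(-2.2932)
R = 0.1009

0.1009


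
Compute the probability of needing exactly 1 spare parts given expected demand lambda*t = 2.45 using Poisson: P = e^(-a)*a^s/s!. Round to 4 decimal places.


a = 2.45, s = 1
e^(-a) = e^(-2.45) = 0.0863
a^s = 2.45^1 = 2.45
s! = 1
P = 0.0863 * 2.45 / 1
P = 0.2114

0.2114


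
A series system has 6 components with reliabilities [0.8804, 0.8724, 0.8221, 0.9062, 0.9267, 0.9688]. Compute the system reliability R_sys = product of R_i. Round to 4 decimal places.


Components: [0.8804, 0.8724, 0.8221, 0.9062, 0.9267, 0.9688]
After component 1 (R=0.8804): product = 0.8804
After component 2 (R=0.8724): product = 0.7681
After component 3 (R=0.8221): product = 0.6314
After component 4 (R=0.9062): product = 0.5722
After component 5 (R=0.9267): product = 0.5303
After component 6 (R=0.9688): product = 0.5137
R_sys = 0.5137

0.5137


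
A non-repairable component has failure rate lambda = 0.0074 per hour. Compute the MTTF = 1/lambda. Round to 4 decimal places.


lambda = 0.0074
MTTF = 1 / 0.0074
MTTF = 135.1351

135.1351


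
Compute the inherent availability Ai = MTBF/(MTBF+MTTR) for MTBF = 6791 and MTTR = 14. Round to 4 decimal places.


MTBF = 6791
MTTR = 14
MTBF + MTTR = 6805
Ai = 6791 / 6805
Ai = 0.9979

0.9979


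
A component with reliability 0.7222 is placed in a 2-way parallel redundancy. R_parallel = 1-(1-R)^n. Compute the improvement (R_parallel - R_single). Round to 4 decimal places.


R_single = 0.7222, n = 2
1 - R_single = 0.2778
(1 - R_single)^n = 0.2778^2 = 0.0772
R_parallel = 1 - 0.0772 = 0.9228
Improvement = 0.9228 - 0.7222
Improvement = 0.2006

0.2006


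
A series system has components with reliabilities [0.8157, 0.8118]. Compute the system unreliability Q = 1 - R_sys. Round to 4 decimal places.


Components: [0.8157, 0.8118]
After component 1: product = 0.8157
After component 2: product = 0.6622
R_sys = 0.6622
Q = 1 - 0.6622 = 0.3378

0.3378


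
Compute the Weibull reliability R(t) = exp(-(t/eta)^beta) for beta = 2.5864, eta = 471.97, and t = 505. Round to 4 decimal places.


beta = 2.5864, eta = 471.97, t = 505
t/eta = 505 / 471.97 = 1.07
(t/eta)^beta = 1.07^2.5864 = 1.1912
R(t) = exp(-1.1912)
R(t) = 0.3039

0.3039


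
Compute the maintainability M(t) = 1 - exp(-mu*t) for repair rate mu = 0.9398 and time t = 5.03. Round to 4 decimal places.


mu = 0.9398, t = 5.03
mu * t = 0.9398 * 5.03 = 4.7272
exp(-4.7272) = 0.0089
M(t) = 1 - 0.0089
M(t) = 0.9911

0.9911


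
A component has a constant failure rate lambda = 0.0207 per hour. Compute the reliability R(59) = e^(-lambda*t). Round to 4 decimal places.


lambda = 0.0207
t = 59
lambda * t = 1.2213
R(t) = e^(-1.2213)
R(t) = 0.2948

0.2948


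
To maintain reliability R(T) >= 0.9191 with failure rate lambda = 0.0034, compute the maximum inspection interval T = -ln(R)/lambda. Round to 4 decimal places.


R_target = 0.9191
lambda = 0.0034
-ln(0.9191) = 0.0844
T = 0.0844 / 0.0034
T = 24.8119

24.8119


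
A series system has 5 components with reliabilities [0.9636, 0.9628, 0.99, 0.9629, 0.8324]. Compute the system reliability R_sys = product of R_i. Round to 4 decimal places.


Components: [0.9636, 0.9628, 0.99, 0.9629, 0.8324]
After component 1 (R=0.9636): product = 0.9636
After component 2 (R=0.9628): product = 0.9278
After component 3 (R=0.99): product = 0.9185
After component 4 (R=0.9629): product = 0.8844
After component 5 (R=0.8324): product = 0.7362
R_sys = 0.7362

0.7362


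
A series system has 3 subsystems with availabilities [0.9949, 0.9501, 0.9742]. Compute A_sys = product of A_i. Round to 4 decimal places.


Subsystems: [0.9949, 0.9501, 0.9742]
After subsystem 1 (A=0.9949): product = 0.9949
After subsystem 2 (A=0.9501): product = 0.9453
After subsystem 3 (A=0.9742): product = 0.9209
A_sys = 0.9209

0.9209


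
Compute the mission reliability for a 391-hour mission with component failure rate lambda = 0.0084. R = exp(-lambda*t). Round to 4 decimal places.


lambda = 0.0084
mission_time = 391
lambda * t = 0.0084 * 391 = 3.2844
R = exp(-3.2844)
R = 0.0375

0.0375
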